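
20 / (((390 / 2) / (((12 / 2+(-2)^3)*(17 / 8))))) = -17 / 39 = -0.44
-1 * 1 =-1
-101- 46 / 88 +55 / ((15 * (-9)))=-121093 / 1188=-101.93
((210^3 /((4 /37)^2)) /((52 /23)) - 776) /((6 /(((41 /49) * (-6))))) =-1494452364511 /5096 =-293259883.15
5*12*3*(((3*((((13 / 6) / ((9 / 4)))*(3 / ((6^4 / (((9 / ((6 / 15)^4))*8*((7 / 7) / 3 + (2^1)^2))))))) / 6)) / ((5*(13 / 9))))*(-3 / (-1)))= 8125 / 8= 1015.62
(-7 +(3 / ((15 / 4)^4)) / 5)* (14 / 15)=-8265166 / 1265625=-6.53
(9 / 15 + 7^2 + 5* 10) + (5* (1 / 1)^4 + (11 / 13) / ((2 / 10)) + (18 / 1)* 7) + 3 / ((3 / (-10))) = 14614 / 65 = 224.83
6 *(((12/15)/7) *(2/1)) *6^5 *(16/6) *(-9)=-8957952/35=-255941.49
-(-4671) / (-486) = -9.61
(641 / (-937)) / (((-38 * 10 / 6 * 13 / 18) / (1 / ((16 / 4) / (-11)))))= -190377 / 4628780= -0.04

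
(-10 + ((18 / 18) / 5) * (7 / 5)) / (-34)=243 / 850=0.29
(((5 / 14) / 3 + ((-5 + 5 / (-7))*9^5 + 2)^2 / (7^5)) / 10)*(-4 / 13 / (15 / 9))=-33472734029741 / 267651475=-125060.90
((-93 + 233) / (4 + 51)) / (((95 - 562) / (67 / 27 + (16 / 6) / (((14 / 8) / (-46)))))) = 0.37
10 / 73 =0.14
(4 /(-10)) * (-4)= 8 /5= 1.60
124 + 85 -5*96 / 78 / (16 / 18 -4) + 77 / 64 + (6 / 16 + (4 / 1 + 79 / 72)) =11408519 / 52416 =217.65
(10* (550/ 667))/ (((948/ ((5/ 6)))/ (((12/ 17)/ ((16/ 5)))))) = 34375/ 21498744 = 0.00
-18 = -18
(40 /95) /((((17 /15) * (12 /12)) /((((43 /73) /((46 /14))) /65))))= 7224 /7050121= 0.00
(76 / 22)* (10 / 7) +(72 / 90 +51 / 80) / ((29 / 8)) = 23811 / 4466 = 5.33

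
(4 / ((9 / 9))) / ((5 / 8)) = 32 / 5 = 6.40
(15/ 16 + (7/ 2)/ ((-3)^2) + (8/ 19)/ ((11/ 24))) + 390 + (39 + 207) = 19208623/ 30096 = 638.25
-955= -955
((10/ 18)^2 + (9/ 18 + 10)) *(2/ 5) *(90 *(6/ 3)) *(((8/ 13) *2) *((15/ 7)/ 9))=560320/ 2457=228.05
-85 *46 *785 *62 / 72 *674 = -16032749725 / 9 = -1781416636.11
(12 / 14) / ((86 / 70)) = 30 / 43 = 0.70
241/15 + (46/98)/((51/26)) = 203743/12495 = 16.31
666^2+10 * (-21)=443346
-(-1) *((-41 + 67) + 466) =492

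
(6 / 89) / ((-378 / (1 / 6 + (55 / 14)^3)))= -500497 / 46156824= -0.01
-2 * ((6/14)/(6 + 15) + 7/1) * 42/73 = -4128/511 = -8.08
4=4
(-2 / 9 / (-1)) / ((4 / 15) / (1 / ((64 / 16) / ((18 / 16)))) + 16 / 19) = 285 / 2296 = 0.12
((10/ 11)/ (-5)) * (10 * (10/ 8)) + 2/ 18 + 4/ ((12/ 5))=-49/ 99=-0.49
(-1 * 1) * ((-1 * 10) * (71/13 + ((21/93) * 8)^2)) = 1089990/12493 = 87.25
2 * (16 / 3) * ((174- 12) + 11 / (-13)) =1718.97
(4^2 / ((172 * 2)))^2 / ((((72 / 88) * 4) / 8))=88 / 16641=0.01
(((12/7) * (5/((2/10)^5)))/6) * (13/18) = 3224.21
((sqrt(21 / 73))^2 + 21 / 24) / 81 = 679 / 47304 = 0.01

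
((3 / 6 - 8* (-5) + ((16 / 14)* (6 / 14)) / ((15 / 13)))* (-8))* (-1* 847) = 9705652 / 35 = 277304.34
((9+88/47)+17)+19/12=29.46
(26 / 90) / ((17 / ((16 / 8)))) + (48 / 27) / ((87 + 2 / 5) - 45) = 342 / 4505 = 0.08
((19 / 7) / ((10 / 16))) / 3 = 152 / 105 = 1.45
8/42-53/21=-7/3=-2.33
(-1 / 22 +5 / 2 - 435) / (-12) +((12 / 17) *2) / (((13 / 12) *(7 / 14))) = 187925 / 4862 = 38.65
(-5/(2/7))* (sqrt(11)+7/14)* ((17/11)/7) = -85* sqrt(11)/22 - 85/44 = -14.75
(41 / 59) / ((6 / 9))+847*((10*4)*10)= 39978523 / 118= 338801.04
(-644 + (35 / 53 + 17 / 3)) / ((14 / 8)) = -405560 / 1113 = -364.38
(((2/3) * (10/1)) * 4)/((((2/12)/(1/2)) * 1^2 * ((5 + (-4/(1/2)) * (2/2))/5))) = -400/3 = -133.33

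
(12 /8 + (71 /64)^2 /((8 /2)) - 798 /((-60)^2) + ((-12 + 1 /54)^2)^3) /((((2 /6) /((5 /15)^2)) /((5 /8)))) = 469467887255400794833 /761699675013120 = 616342.51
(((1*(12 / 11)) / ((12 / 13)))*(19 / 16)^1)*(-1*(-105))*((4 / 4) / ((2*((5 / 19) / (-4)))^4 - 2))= -3379875135 / 45866117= -73.69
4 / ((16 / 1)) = 1 / 4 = 0.25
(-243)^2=59049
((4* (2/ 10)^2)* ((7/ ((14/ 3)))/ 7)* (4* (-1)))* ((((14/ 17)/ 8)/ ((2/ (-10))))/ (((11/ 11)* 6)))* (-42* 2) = -84/ 85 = -0.99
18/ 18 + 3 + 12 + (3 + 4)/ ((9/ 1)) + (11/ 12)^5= 4335899/ 248832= 17.43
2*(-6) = -12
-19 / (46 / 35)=-665 / 46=-14.46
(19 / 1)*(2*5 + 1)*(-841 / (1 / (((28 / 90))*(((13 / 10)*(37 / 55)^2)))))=-1990647841 / 61875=-32172.09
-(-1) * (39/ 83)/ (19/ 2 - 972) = -78/ 159775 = -0.00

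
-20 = -20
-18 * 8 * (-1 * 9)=1296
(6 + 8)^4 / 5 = 38416 / 5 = 7683.20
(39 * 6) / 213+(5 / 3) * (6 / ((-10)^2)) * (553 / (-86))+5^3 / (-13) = -7270879 / 793780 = -9.16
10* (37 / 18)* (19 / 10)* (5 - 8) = -703 / 6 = -117.17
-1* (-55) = 55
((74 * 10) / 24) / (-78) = -0.40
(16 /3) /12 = 4 /9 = 0.44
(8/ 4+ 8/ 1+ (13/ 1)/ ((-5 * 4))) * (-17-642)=-123233/ 20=-6161.65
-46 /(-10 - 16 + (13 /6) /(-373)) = 102948 /58201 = 1.77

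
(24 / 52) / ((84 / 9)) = 9 / 182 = 0.05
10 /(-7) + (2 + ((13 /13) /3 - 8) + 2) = -107 /21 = -5.10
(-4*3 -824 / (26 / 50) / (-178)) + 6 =3358 / 1157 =2.90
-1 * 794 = -794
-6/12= -1/2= -0.50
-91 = -91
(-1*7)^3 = -343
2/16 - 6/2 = -23/8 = -2.88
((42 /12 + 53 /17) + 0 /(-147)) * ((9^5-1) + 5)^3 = 46334919676922325 /34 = 1362791755203597.79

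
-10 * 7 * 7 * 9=-4410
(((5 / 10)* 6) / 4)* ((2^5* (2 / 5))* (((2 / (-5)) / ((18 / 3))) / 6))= -8 / 75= -0.11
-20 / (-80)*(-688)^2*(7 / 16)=51772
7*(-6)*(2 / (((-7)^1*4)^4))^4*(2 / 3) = -1 / 318603459702399434752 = -0.00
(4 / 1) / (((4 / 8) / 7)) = 56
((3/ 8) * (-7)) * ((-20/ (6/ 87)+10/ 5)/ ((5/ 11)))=8316/ 5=1663.20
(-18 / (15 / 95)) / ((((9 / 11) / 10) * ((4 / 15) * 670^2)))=-209 / 17956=-0.01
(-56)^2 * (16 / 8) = 6272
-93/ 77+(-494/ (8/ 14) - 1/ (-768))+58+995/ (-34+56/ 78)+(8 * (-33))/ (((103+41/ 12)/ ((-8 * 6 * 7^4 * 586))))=746479648675743683/ 4455483648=167541777.20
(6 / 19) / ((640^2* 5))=3 / 19456000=0.00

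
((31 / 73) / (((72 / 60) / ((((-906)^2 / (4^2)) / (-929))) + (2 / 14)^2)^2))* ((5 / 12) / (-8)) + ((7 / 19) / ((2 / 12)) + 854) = -257056476213143243 / 21781688073056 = -11801.49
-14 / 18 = -7 / 9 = -0.78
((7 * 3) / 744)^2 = 49 / 61504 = 0.00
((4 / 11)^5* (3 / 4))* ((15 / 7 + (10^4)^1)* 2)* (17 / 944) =10387680 / 6046733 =1.72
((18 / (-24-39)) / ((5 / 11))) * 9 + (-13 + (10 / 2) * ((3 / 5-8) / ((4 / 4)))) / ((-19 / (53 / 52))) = -51437 / 17290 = -2.97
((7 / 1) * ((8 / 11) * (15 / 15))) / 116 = 14 / 319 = 0.04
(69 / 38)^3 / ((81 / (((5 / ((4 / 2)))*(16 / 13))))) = 60835 / 267501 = 0.23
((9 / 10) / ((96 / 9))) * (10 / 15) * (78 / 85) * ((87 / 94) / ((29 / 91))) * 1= 0.15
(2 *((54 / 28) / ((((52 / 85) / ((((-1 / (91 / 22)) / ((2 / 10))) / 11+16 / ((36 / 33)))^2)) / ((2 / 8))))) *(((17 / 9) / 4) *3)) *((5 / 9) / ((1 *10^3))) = 1141020841 / 4340568960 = 0.26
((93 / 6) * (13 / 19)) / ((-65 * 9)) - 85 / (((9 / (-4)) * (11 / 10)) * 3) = 644977 / 56430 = 11.43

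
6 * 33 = 198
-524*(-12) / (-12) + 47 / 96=-50257 / 96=-523.51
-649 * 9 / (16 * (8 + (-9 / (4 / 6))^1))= 66.38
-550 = -550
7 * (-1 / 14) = -1 / 2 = -0.50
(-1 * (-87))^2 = 7569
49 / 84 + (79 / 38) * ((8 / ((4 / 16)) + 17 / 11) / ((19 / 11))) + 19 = 259741 / 4332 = 59.96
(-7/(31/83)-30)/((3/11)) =-16621/93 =-178.72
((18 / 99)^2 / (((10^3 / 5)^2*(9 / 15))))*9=3 / 242000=0.00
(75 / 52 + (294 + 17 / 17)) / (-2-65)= -4.42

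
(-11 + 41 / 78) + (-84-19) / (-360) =-47681 / 4680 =-10.19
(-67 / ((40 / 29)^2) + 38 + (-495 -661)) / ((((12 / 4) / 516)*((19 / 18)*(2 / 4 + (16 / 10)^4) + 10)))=-5950599075 / 523364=-11369.91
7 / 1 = 7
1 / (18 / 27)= 3 / 2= 1.50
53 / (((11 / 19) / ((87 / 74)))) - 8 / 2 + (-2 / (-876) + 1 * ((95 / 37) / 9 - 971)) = -231857573 / 267399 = -867.08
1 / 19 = 0.05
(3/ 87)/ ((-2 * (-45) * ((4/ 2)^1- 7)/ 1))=-1/ 13050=-0.00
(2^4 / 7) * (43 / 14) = 344 / 49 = 7.02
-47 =-47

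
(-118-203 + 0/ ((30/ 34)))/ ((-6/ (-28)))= -1498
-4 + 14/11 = -30/11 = -2.73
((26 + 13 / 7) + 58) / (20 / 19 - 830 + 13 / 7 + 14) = -11419 / 108141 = -0.11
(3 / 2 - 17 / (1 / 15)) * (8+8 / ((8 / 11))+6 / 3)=-5323.50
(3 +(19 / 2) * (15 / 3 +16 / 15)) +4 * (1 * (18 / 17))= 33083 / 510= 64.87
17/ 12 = 1.42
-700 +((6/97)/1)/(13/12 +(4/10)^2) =-699.95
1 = 1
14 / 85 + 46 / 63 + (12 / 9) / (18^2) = 129979 / 144585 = 0.90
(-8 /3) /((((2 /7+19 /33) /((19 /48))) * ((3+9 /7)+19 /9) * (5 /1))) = -30723 /801970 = -0.04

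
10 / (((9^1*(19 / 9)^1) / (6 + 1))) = 70 / 19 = 3.68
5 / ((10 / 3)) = 3 / 2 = 1.50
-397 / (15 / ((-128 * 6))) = 101632 / 5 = 20326.40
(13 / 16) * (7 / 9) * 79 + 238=41461 / 144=287.92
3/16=0.19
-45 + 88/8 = -34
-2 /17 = -0.12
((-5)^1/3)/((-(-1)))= -5/3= -1.67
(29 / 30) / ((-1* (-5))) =29 / 150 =0.19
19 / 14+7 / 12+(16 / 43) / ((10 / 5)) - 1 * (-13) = 54637 / 3612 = 15.13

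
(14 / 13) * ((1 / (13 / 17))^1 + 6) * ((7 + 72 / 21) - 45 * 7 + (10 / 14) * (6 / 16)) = -1618895 / 676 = -2394.82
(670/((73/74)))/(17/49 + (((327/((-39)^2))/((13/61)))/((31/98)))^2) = 101421169328426220/1570549255388989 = 64.58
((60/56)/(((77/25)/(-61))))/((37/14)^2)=-45750/15059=-3.04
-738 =-738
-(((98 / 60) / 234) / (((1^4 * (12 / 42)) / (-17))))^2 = -34000561 / 197121600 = -0.17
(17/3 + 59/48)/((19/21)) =2317/304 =7.62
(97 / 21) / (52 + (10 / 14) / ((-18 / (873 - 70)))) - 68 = -171934 / 2537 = -67.77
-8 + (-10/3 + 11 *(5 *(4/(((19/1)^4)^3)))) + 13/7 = -440449668894161419/46479613300389381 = -9.48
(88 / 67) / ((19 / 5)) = 440 / 1273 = 0.35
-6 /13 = -0.46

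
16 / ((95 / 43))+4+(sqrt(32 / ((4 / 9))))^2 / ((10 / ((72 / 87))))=47388 / 2755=17.20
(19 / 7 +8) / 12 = 25 / 28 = 0.89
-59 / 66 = -0.89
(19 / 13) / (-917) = -19 / 11921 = -0.00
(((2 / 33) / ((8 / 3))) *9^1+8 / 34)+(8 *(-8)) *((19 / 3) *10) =-9094693 / 2244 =-4052.89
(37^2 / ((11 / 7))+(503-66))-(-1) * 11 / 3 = 43291 / 33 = 1311.85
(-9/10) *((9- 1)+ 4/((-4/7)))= -9/10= -0.90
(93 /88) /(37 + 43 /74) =1147 /40788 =0.03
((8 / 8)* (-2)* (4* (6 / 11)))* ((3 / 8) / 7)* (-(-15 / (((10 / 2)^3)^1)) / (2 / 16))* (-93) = 40176 / 1925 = 20.87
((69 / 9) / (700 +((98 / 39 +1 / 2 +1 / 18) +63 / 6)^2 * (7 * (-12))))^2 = 1223810289 / 4538753953575625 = 0.00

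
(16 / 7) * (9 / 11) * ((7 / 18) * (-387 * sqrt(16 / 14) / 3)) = -2064 * sqrt(14) / 77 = -100.30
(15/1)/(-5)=-3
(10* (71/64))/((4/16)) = 355/8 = 44.38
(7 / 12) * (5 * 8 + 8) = 28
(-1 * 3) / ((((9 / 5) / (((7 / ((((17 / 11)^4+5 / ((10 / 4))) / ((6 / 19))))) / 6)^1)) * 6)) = -512435 / 38578626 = -0.01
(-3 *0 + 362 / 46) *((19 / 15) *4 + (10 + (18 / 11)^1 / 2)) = 474401 / 3795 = 125.01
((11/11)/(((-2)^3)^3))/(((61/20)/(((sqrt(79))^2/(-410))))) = 79/640256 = 0.00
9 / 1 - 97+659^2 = 434193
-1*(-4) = 4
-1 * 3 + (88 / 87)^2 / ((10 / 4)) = -98047 / 37845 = -2.59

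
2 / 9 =0.22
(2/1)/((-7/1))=-2/7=-0.29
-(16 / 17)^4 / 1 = -65536 / 83521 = -0.78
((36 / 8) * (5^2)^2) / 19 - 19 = 4903 / 38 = 129.03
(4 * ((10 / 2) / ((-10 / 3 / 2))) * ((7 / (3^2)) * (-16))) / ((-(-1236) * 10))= 56 / 4635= 0.01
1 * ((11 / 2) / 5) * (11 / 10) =121 / 100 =1.21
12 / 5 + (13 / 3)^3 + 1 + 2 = 11714 / 135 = 86.77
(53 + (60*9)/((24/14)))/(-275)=-368/275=-1.34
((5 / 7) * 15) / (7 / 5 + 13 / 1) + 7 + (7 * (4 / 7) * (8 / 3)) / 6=4799 / 504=9.52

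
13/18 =0.72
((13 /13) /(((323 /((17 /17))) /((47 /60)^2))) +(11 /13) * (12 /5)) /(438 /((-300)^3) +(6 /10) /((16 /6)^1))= 9.03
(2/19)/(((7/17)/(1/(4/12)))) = 102/133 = 0.77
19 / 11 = 1.73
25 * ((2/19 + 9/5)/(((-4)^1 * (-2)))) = 905/152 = 5.95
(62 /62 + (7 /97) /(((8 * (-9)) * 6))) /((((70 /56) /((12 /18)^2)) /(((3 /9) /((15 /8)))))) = 335176 /5303475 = 0.06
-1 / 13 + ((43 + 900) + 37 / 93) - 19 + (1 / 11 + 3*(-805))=-19823332 / 13299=-1490.59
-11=-11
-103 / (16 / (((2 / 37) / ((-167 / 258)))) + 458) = -0.39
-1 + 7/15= -0.53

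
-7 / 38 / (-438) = 7 / 16644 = 0.00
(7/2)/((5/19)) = 13.30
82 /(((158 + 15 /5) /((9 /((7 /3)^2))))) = 6642 /7889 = 0.84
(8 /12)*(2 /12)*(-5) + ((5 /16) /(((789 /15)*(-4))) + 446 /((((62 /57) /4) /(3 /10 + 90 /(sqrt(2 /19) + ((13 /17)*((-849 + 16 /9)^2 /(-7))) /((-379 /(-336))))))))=71588238445385673602750369909 /146290031799864075277542720-310492526885460*sqrt(38) /193137452207256119663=489.36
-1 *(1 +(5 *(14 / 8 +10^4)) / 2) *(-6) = 600129 / 4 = 150032.25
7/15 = 0.47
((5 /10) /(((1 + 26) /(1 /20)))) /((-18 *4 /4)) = -1 /19440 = -0.00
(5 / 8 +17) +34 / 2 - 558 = -4187 / 8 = -523.38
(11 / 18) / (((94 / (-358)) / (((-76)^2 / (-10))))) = 2843236 / 2115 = 1344.32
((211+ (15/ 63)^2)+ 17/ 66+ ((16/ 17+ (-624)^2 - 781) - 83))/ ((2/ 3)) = 64113846347/ 109956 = 583086.38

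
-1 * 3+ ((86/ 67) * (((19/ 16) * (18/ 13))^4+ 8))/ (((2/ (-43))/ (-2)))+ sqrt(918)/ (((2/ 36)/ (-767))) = 3299659417193/ 3919026176 - 41418 * sqrt(102) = -417459.34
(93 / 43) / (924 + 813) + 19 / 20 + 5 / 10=722633 / 497940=1.45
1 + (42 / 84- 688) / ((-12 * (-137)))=1913 / 3288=0.58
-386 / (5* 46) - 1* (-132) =130.32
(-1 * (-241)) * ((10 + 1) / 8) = 2651 / 8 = 331.38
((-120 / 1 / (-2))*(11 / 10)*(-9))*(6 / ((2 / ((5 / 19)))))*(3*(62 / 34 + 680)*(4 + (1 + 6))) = -3408101730 / 323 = -10551398.54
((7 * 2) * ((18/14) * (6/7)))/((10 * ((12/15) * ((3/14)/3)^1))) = 27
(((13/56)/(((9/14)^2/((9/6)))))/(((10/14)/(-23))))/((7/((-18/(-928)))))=-2093/27840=-0.08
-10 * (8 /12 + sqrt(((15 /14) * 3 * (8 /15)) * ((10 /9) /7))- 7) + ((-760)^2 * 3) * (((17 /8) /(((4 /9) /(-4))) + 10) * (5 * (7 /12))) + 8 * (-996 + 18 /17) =-2352407956 /51- 20 * sqrt(30) /21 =-46125651.41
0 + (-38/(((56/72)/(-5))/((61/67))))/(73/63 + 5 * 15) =469395/160733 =2.92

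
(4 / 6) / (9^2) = 2 / 243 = 0.01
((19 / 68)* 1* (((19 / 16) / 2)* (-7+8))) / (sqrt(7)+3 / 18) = -1083 / 273088+3249* sqrt(7) / 136544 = 0.06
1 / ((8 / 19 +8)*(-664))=-19 / 106240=-0.00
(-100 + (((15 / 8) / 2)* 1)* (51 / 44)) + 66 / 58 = -1996183 / 20416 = -97.78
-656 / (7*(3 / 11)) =-7216 / 21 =-343.62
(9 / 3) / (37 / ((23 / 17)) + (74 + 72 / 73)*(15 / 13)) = 65481 / 2485451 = 0.03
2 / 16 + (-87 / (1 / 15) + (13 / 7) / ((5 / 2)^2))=-1826409 / 1400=-1304.58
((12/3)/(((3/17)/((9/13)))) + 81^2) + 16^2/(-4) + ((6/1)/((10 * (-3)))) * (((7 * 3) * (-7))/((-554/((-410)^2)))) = -8671705/3601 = -2408.14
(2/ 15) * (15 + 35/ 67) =416/ 201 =2.07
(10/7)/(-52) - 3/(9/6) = -369/182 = -2.03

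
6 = 6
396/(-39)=-132/13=-10.15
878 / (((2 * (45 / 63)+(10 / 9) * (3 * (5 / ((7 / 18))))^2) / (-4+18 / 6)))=-21511 / 40535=-0.53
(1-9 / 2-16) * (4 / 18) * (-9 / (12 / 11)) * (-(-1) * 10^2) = 3575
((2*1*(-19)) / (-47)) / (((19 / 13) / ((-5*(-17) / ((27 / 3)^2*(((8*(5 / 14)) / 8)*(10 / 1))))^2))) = 368186 / 7709175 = 0.05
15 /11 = 1.36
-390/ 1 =-390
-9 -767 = -776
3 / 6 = 1 / 2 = 0.50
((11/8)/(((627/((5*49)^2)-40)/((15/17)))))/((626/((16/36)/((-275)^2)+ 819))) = -1338393941479/33719095695120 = -0.04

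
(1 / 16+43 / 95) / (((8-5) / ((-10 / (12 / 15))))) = -1305 / 608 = -2.15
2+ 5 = 7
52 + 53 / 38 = 2029 / 38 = 53.39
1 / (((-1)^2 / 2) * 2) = 1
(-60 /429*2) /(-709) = 40 /101387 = 0.00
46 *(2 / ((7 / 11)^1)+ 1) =1334 / 7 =190.57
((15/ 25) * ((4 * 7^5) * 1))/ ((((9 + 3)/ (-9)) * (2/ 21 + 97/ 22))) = -69883506/ 10405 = -6716.34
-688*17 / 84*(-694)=2029256 / 21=96631.24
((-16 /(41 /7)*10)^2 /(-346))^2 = 393379840000 /84572200969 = 4.65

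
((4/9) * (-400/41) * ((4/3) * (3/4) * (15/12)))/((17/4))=-8000/6273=-1.28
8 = 8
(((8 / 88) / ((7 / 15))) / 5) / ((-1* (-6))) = 1 / 154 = 0.01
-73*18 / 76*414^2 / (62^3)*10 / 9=-15639885 / 1132058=-13.82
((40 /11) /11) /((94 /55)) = 0.19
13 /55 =0.24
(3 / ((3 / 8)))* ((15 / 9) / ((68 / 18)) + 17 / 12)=758 / 51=14.86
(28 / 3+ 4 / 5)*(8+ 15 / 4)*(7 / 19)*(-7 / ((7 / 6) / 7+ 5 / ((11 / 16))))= -41.28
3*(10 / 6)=5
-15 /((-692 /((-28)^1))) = -105 /173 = -0.61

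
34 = 34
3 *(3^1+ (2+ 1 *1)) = 18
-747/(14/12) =-4482/7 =-640.29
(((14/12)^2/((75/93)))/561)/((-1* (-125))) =1519/63112500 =0.00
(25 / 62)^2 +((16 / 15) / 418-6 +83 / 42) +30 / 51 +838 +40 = 874.73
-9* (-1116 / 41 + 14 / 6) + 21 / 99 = 224.19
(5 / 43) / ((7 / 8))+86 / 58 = 14103 / 8729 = 1.62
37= 37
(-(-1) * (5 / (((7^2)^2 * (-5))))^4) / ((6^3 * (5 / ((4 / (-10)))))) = -1 / 89728912537922700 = -0.00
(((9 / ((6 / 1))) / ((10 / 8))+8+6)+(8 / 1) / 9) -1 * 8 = 364 / 45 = 8.09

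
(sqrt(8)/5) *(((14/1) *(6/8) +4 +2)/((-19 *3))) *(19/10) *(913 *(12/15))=-20086 *sqrt(2)/125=-227.25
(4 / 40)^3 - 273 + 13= -259999 / 1000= -260.00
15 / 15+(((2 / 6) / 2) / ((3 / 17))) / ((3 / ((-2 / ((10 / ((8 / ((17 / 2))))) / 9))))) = 7 / 15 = 0.47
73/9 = 8.11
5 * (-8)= -40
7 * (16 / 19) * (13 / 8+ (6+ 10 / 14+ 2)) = 1158 / 19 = 60.95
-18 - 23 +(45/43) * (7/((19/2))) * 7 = -29087/817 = -35.60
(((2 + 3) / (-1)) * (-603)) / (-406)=-3015 / 406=-7.43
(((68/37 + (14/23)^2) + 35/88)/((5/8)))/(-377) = -4488767/405846155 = -0.01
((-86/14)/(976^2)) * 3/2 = -129/13336064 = -0.00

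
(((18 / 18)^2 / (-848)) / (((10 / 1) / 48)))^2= 9 / 280900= 0.00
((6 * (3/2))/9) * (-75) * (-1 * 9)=675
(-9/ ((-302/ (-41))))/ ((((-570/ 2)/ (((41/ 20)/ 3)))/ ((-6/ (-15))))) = 1681/ 1434500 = 0.00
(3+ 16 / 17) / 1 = 67 / 17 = 3.94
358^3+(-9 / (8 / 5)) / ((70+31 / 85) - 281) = 2190624203003 / 47744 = 45882712.03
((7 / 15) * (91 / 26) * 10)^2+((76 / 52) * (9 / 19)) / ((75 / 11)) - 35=678247 / 2925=231.88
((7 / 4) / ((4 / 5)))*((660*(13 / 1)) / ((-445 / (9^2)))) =-1216215 / 356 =-3416.33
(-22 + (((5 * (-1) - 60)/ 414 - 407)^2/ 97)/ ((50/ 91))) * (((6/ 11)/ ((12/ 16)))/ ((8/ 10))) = 2567339178979/ 914397660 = 2807.68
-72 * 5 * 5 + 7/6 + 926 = -5237/6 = -872.83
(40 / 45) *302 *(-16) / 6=-715.85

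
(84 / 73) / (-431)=-84 / 31463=-0.00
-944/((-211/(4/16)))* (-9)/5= -2124/1055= -2.01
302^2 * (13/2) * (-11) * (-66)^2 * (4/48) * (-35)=82850397630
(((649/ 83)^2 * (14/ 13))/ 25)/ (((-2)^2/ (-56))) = -82555396/ 2238925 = -36.87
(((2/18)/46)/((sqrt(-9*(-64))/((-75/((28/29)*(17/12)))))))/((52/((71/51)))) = -51475/348409152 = -0.00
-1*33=-33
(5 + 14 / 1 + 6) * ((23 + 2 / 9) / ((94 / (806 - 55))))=3923975 / 846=4638.27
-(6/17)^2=-36/289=-0.12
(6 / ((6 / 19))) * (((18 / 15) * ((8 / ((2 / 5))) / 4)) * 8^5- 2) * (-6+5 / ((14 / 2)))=-138214018 / 7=-19744859.71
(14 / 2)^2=49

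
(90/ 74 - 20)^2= 483025/ 1369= 352.83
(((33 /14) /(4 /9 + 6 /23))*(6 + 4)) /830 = 6831 /169652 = 0.04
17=17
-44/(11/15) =-60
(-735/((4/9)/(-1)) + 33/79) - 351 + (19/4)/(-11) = 2264155/1738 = 1302.74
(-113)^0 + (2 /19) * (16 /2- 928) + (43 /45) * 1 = -81128 /855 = -94.89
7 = 7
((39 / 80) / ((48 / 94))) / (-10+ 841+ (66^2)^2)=47 / 934181760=0.00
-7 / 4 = -1.75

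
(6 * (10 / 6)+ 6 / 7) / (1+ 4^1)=76 / 35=2.17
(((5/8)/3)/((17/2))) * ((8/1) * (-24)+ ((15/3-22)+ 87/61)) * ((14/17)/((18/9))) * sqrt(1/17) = -221585 * sqrt(17)/1798158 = -0.51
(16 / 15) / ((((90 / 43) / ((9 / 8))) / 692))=29756 / 75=396.75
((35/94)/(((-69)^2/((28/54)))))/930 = 49/1123757874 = 0.00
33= 33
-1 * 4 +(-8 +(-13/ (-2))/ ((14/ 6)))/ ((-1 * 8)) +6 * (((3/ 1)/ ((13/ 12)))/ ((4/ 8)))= 43509/ 1456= 29.88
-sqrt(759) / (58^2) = -0.01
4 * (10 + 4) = 56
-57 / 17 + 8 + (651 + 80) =12506 / 17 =735.65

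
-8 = -8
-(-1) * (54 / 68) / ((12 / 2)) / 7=9 / 476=0.02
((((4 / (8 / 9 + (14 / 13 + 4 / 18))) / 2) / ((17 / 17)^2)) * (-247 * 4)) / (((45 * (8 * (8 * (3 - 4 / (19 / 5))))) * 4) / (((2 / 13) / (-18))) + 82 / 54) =14825187 / 43087724192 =0.00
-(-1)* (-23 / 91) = -23 / 91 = -0.25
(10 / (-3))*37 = -370 / 3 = -123.33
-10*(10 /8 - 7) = 115 /2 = 57.50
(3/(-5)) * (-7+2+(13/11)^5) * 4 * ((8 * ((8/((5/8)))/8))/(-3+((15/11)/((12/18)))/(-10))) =-444377088/17203175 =-25.83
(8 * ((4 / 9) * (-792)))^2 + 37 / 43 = 340983845 / 43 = 7929856.86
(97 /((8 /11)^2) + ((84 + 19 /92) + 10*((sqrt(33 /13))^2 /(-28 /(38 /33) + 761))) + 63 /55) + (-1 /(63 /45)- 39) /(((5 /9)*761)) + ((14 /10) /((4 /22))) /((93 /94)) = 403539504343928759 /1459635627882432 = 276.47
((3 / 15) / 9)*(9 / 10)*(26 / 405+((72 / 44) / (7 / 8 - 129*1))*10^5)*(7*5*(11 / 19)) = -517.56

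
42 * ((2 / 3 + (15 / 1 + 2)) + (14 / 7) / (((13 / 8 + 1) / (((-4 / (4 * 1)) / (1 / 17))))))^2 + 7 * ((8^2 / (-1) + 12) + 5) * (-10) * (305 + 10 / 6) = 21207202 / 21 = 1009866.76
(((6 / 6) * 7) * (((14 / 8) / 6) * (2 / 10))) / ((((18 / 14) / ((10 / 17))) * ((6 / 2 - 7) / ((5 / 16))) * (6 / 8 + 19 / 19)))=-245 / 29376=-0.01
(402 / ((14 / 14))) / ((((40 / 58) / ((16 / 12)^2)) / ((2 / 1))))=31088 / 15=2072.53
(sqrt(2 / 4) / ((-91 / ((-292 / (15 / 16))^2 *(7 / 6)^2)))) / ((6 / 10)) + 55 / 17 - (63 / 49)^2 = 1318 / 833 - 19099136 *sqrt(2) / 15795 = -1708.47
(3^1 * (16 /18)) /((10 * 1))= 4 /15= 0.27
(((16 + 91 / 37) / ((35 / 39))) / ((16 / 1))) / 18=8879 / 124320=0.07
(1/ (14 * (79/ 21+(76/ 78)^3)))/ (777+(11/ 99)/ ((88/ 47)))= 23490324/ 1197733964701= 0.00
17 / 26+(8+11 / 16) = 1943 / 208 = 9.34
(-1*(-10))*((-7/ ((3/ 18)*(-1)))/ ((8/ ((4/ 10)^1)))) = 21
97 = 97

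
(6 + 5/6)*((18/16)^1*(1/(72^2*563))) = 0.00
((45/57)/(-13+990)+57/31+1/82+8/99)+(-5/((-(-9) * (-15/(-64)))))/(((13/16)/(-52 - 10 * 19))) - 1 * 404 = 303.94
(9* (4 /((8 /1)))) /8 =9 /16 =0.56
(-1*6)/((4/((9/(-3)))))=9/2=4.50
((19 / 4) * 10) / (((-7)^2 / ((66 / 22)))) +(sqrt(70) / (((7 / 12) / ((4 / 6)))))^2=9245 / 98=94.34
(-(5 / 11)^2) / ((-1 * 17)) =25 / 2057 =0.01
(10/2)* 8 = 40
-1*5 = -5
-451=-451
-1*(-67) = 67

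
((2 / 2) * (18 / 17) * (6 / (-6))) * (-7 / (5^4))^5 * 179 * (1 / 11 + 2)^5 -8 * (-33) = 68931283154938321707822 / 261103343963623046875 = 264.00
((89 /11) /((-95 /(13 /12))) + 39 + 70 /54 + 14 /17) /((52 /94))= 3699666053 /49884120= 74.17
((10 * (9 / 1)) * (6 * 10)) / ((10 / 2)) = 1080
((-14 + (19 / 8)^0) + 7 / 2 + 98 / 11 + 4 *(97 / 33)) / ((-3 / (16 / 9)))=-536 / 81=-6.62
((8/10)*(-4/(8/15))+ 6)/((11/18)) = 0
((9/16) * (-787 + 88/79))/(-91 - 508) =558765/757136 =0.74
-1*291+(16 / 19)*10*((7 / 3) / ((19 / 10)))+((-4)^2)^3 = 4132015 / 1083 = 3815.34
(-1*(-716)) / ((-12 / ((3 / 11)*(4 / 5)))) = -716 / 55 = -13.02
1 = 1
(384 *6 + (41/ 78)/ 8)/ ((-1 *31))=-1437737/ 19344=-74.32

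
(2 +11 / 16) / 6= 43 / 96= 0.45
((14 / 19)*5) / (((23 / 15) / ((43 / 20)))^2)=7.24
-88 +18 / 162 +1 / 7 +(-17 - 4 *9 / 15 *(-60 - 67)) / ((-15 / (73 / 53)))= -9530587 / 83475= -114.17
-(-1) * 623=623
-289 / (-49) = 5.90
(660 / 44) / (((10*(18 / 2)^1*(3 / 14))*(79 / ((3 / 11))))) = 7 / 2607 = 0.00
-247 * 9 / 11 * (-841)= 169958.45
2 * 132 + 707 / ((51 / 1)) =277.86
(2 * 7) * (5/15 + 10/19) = 686/57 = 12.04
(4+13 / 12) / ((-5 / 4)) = -61 / 15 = -4.07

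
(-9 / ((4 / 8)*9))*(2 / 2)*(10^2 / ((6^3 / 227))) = -5675 / 27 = -210.19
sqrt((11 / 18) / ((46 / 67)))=sqrt(16951) / 138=0.94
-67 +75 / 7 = -394 / 7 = -56.29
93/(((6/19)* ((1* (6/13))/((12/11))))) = 7657/11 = 696.09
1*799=799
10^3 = 1000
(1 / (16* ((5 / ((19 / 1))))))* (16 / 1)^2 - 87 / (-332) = 101363 / 1660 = 61.06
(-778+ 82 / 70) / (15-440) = 27189 / 14875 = 1.83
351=351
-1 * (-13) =13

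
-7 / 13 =-0.54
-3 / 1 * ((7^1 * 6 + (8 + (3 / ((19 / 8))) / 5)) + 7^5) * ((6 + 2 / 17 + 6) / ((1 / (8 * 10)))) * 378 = -5985640898496 / 323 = -18531395970.58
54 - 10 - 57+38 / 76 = -25 / 2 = -12.50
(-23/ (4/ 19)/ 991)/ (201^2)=-437/ 160149564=-0.00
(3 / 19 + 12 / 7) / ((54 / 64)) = 2656 / 1197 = 2.22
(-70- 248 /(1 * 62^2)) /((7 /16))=-34752 /217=-160.15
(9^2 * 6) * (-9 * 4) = -17496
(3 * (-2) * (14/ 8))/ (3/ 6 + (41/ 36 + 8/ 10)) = -1890/ 439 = -4.31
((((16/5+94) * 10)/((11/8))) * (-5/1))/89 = -38880/979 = -39.71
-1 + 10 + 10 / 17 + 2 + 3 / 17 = 200 / 17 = 11.76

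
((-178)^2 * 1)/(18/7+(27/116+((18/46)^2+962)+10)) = 13609798832/418790961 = 32.50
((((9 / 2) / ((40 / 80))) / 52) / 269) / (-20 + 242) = 3 / 1035112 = 0.00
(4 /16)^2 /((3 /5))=5 /48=0.10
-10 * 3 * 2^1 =-60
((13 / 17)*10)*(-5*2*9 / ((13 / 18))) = -16200 / 17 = -952.94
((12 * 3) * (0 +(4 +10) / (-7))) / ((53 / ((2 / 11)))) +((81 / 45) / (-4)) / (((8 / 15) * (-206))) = -933507 / 3843136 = -0.24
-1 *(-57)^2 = -3249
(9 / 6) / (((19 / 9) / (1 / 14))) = 27 / 532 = 0.05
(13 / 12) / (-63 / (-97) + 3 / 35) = 3395 / 2304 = 1.47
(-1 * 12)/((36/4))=-4/3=-1.33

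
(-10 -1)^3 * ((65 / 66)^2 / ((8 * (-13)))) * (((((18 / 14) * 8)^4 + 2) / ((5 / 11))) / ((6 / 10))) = 528501612925 / 1037232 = 509530.76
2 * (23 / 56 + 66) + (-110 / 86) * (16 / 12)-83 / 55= 25747709 / 198660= 129.61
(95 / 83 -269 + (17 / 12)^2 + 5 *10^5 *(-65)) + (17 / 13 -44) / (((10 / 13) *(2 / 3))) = -32500349.10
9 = 9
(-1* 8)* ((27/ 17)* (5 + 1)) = -1296/ 17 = -76.24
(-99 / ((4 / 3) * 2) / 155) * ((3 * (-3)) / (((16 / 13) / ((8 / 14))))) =34749 / 34720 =1.00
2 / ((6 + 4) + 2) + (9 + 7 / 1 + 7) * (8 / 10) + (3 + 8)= 887 / 30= 29.57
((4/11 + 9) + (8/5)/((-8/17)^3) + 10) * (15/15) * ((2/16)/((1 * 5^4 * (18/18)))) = 14117/17600000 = 0.00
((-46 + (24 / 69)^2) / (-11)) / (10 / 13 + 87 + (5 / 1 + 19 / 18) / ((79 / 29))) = 89731044 / 1936091861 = 0.05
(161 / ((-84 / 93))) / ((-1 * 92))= 31 / 16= 1.94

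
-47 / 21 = -2.24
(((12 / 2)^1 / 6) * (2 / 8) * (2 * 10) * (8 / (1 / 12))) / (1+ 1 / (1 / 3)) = 120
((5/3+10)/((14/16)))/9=40/27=1.48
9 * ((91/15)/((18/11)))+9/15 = 1019/30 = 33.97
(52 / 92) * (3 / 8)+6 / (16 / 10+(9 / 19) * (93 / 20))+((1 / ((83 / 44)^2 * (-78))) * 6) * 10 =7494100115 / 4762283032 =1.57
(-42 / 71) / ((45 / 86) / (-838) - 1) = 3026856 / 5120023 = 0.59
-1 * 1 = -1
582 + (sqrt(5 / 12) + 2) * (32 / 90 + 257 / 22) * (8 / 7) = 23834 * sqrt(15) / 10395 + 2111966 / 3465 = 618.39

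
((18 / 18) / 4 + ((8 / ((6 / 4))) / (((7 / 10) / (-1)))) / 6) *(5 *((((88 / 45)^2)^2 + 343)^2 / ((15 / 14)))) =-552697790734016971697 / 908016771093750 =-608686.76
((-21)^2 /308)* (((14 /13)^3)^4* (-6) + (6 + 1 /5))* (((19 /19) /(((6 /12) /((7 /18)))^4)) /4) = -16446939142488312983 /14946187567774011120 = -1.10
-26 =-26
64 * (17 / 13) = 1088 / 13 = 83.69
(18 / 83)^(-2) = 6889 / 324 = 21.26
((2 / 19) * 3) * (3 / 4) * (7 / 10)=63 / 380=0.17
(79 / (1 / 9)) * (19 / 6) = 4503 / 2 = 2251.50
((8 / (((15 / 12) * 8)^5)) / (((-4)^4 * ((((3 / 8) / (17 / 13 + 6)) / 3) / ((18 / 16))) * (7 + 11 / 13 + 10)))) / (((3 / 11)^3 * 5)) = 25289 / 2227200000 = 0.00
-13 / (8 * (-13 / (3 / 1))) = 3 / 8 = 0.38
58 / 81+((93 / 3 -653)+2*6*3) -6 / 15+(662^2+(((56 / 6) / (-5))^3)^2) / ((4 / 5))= 1246754476951 / 2278125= 547272.20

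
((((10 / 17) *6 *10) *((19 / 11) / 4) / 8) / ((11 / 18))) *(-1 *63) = -807975 / 4114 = -196.40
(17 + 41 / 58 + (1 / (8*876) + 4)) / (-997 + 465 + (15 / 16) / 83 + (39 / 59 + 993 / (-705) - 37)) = -5076806944175 / 133248973118094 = -0.04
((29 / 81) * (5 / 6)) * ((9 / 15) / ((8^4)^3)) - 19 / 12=-17626545782755 / 11132555231232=-1.58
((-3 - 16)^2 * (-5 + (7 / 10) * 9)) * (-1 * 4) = -9386 / 5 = -1877.20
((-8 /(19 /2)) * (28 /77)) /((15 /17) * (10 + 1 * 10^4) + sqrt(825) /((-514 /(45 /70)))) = -10253746886656 /295750385897278719 - 133097216 * sqrt(33) /5422090408116776515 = -0.00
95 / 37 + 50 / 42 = 2920 / 777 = 3.76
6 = 6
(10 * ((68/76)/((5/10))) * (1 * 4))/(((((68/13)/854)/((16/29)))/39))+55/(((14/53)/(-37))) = 1880313335/7714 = 243753.35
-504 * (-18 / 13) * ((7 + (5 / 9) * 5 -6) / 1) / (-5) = -34272 / 65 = -527.26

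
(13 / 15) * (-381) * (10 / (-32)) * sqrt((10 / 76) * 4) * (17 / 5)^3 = 8111363 * sqrt(190) / 38000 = 2942.30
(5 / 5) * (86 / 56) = 43 / 28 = 1.54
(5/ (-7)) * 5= -25/ 7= -3.57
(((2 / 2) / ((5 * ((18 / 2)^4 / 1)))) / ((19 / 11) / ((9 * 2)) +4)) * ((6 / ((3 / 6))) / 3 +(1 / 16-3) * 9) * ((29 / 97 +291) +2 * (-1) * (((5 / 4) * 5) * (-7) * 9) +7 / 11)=-165392377 / 917571888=-0.18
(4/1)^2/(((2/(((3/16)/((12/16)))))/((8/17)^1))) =16/17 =0.94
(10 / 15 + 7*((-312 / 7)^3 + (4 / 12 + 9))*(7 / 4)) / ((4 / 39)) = -296089053 / 28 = -10574609.04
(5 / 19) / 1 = 5 / 19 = 0.26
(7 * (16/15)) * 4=448/15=29.87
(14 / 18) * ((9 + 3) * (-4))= -112 / 3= -37.33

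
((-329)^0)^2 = 1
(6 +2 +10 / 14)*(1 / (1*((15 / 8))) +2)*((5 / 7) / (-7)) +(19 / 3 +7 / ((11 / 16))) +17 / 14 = 350363 / 22638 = 15.48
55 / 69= 0.80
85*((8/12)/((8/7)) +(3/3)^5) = 1615/12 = 134.58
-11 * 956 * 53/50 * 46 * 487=-6242854948/25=-249714197.92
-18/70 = -0.26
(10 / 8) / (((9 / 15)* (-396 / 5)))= -125 / 4752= -0.03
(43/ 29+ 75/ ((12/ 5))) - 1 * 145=-112.27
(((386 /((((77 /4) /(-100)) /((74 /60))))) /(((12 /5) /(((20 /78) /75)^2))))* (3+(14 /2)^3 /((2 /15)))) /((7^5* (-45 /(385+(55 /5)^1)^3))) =759599481344 /298240215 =2546.94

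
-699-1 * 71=-770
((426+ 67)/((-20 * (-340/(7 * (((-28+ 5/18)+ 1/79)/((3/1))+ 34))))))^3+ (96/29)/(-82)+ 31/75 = 11728678307898989046485863/5907780921033216000000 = 1985.29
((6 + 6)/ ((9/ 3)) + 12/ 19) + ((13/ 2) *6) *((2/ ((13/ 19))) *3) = 6586/ 19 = 346.63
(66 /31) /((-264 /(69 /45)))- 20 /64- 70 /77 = -100987 /81840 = -1.23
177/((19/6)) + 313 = 368.89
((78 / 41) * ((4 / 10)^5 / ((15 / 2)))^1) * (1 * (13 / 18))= 10816 / 5765625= 0.00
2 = 2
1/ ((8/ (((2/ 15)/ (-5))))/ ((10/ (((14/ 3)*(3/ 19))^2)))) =-361/ 5880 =-0.06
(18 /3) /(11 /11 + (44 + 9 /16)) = 32 /243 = 0.13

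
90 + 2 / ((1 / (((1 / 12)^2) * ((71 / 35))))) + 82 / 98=1602857 / 17640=90.86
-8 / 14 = -4 / 7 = -0.57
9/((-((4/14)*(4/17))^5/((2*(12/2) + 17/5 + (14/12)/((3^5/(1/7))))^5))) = -425669723794482716056235544453676249/74962673516416204800000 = -5678422391128.63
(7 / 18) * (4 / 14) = 1 / 9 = 0.11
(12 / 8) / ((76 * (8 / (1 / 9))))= 1 / 3648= 0.00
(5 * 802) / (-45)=-802 / 9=-89.11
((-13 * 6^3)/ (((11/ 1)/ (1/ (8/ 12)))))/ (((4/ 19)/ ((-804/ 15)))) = 97488.65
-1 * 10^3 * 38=-38000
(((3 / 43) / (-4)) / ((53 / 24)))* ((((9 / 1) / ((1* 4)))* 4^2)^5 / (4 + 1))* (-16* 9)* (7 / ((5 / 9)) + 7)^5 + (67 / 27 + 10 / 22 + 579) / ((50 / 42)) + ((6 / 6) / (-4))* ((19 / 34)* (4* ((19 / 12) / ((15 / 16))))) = 2384306020935720743770273 / 59930578125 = 39784465552170.42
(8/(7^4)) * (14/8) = 2/343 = 0.01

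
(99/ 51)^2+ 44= 13805/ 289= 47.77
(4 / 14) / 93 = 2 / 651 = 0.00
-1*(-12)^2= -144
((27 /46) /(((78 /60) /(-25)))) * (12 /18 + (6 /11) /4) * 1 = -59625 /6578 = -9.06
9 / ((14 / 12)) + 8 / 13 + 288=26966 / 91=296.33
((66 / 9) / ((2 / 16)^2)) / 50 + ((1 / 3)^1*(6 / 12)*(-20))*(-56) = 14704 / 75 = 196.05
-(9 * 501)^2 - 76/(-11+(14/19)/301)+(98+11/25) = -913369081048/44925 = -20330975.65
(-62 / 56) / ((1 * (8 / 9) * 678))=-93 / 50624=-0.00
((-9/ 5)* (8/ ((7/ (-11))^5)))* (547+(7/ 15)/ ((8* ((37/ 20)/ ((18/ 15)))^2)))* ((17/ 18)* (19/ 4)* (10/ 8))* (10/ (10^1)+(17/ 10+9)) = 22789357153308603/ 4601756600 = 4952316.94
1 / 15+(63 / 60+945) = 946.12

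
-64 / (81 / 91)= -5824 / 81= -71.90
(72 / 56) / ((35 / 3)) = 27 / 245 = 0.11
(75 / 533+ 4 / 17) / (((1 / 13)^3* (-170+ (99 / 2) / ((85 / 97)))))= -5757830 / 791177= -7.28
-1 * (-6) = 6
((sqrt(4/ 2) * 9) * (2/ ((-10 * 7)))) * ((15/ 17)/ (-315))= 3 * sqrt(2)/ 4165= 0.00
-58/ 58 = -1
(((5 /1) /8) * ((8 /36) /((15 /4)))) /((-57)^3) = -1 /5000211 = -0.00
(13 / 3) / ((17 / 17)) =13 / 3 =4.33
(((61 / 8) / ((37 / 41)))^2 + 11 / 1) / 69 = 2406259 / 2015168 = 1.19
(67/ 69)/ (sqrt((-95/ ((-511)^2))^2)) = 17495107/ 6555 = 2668.97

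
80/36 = 20/9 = 2.22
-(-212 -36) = 248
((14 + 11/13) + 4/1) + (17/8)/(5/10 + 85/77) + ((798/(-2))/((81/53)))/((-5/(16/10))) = 5320567/51300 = 103.71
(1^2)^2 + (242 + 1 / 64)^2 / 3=79973803 / 4096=19524.85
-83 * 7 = -581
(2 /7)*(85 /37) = 170 /259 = 0.66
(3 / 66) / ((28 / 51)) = 51 / 616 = 0.08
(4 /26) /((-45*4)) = -1 /1170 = -0.00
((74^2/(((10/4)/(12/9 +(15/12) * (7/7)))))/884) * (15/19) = 42439/8398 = 5.05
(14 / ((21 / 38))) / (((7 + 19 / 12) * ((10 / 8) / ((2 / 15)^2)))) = 4864 / 115875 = 0.04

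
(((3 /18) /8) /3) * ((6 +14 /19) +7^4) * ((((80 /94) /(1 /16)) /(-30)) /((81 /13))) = -264316 /216999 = -1.22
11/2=5.50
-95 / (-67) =95 / 67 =1.42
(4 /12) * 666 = 222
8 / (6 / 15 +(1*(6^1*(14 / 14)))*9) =5 / 34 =0.15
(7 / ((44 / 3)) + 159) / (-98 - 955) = -2339 / 15444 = -0.15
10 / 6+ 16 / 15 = 41 / 15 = 2.73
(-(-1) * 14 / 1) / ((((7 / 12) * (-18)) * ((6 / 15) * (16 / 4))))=-5 / 6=-0.83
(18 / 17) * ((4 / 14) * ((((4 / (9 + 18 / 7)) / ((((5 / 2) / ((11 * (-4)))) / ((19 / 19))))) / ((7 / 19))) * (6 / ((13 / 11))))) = -588544 / 23205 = -25.36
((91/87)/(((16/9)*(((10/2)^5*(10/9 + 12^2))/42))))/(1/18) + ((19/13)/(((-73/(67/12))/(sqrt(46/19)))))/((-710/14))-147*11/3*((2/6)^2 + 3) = -7144925920643/4260825000 + 469*sqrt(874)/4042740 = -1676.88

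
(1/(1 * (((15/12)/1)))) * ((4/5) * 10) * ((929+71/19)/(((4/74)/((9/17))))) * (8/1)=755382528/1615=467729.12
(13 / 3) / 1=13 / 3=4.33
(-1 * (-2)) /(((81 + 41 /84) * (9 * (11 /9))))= 0.00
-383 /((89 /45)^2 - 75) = 5.39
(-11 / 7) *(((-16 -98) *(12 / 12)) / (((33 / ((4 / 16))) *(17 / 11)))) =209 / 238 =0.88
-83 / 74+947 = 69995 / 74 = 945.88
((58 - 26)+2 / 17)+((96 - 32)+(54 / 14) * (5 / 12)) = 46517 / 476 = 97.72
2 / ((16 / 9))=9 / 8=1.12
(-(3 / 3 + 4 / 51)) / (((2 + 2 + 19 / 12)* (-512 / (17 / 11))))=5 / 8576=0.00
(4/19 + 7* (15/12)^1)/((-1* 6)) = -227/152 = -1.49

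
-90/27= -10/3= -3.33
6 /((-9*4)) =-1 /6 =-0.17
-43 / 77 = -0.56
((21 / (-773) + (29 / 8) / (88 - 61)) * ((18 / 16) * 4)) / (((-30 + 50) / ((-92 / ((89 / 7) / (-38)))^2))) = 167321117761 / 91843995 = 1821.80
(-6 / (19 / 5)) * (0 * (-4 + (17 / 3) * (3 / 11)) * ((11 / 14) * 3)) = 0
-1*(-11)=11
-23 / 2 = -11.50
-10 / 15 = -2 / 3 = -0.67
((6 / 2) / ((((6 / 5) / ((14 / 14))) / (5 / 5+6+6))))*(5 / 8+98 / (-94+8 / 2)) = -2171 / 144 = -15.08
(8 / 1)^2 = 64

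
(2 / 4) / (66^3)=1 / 574992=0.00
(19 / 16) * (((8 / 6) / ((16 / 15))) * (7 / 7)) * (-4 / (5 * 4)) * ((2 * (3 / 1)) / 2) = -57 / 64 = -0.89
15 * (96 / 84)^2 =960 / 49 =19.59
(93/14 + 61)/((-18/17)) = -16099/252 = -63.88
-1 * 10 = -10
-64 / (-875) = 64 / 875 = 0.07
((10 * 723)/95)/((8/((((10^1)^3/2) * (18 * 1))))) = 1626750/19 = 85618.42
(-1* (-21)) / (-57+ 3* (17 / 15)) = -105 / 268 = -0.39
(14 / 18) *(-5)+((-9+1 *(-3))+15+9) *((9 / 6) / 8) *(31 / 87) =-3223 / 1044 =-3.09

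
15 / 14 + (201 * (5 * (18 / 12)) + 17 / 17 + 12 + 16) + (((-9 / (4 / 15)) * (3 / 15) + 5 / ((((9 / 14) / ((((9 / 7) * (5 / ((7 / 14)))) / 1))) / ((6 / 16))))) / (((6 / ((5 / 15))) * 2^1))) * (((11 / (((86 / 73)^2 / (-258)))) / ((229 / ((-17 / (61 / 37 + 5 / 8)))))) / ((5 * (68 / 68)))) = 1437116770797 / 927784340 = 1548.98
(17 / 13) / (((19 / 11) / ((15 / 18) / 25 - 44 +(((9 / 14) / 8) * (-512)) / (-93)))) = -32.95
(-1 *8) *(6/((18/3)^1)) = -8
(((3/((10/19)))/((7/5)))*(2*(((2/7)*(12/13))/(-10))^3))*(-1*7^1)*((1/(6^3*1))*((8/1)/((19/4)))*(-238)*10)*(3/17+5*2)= -531456/2691325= -0.20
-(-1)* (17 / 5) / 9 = 0.38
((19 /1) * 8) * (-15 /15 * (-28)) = 4256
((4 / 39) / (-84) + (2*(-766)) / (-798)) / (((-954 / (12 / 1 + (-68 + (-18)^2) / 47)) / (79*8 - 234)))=-695962700 / 49837437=-13.96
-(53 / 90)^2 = -2809 / 8100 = -0.35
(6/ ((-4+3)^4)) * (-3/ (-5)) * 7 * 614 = 77364/ 5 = 15472.80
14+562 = 576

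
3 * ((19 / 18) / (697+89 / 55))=1045 / 230544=0.00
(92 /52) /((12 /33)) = 253 /52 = 4.87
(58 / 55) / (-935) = -58 / 51425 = -0.00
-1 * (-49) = 49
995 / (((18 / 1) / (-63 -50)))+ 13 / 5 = -561941 / 90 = -6243.79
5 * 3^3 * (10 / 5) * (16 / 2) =2160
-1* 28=-28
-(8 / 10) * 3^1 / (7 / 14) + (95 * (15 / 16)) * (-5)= -36009 / 80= -450.11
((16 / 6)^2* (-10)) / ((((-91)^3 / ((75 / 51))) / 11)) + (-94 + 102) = 922546904 / 115296363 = 8.00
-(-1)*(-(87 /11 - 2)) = -65 /11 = -5.91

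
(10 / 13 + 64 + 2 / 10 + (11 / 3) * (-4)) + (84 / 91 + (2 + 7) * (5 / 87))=292606 / 5655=51.74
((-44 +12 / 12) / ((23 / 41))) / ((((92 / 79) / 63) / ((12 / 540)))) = -974939 / 10580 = -92.15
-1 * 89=-89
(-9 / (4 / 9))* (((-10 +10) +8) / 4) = -40.50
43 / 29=1.48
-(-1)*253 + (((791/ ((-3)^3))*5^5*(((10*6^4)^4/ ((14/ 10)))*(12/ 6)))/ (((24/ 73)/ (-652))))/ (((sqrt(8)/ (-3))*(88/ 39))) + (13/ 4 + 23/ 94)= 48221/ 188 - 26753450625420480000000000*sqrt(2)/ 11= -3439553883158964066841069.00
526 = 526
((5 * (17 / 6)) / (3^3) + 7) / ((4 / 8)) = 1219 / 81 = 15.05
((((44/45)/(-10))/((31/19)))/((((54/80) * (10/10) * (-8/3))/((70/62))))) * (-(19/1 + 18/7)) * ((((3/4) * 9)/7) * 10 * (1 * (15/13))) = -788975/87451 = -9.02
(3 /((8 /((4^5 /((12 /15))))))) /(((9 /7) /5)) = 1866.67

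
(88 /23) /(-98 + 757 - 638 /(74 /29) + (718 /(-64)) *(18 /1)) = 52096 /2818995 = 0.02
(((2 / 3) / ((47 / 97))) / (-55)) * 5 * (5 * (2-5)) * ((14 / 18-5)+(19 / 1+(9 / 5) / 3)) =134248 / 4653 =28.85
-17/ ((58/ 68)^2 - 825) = 19652/ 952859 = 0.02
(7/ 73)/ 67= 0.00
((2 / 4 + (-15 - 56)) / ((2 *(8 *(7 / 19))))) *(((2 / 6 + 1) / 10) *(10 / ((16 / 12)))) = -2679 / 224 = -11.96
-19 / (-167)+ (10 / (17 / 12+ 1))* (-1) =-19489 / 4843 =-4.02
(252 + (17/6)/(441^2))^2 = 86468512988873521/1361622936996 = 63504.01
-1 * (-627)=627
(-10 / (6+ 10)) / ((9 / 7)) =-35 / 72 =-0.49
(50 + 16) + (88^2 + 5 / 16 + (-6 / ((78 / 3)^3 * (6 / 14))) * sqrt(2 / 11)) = 124965 / 16 - 7 * sqrt(22) / 96668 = 7810.31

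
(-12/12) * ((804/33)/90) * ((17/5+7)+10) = -4556/825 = -5.52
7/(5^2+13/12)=84/313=0.27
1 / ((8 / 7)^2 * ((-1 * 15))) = -49 / 960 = -0.05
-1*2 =-2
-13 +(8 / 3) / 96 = -467 / 36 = -12.97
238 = 238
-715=-715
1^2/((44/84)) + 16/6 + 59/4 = 2551/132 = 19.33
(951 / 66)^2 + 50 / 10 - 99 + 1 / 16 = 220093 / 1936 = 113.68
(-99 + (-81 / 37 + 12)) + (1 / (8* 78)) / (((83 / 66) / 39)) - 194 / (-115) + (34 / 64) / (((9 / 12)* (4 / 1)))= -2958972911 / 33903840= -87.28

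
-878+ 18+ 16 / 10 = -4292 / 5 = -858.40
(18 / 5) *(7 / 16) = 63 / 40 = 1.58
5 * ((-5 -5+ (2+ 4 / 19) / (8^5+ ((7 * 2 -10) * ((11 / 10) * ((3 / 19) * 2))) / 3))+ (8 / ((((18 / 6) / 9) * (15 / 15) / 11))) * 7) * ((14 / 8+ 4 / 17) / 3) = 214563808575 / 35280712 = 6081.62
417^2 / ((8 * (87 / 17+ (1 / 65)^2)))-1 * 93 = 12216088977 / 2940736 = 4154.09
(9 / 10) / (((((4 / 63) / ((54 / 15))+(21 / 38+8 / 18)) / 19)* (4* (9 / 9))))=1842183 / 437260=4.21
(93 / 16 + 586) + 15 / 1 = 9709 / 16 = 606.81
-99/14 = -7.07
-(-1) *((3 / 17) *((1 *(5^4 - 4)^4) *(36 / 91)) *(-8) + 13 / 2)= -256986398942257 / 3094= -83059598882.44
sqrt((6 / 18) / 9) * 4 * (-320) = -1280 * sqrt(3) / 9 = -246.34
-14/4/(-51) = 7/102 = 0.07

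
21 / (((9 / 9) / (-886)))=-18606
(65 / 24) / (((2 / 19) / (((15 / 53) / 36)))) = 6175 / 30528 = 0.20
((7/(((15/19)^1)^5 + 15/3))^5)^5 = 9368091403687011905392142021960833759211572003026056131632476019363368659413093165383723758160627296014547680868074544123810069694477963412240772273024994169587114266158257399416693/9220972211768929677196717115550367611718212951161516669064071568700099956454070858806106027145824842303161851207849560929432363213428620245679379781103070000000000000000000000000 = 1015.95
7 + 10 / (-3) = 11 / 3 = 3.67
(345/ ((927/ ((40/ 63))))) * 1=4600/ 19467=0.24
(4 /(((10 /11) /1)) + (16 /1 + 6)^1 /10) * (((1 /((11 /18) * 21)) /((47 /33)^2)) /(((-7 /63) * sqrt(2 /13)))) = -88209 * sqrt(26) /77315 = -5.82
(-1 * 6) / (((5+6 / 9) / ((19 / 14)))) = -171 / 119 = -1.44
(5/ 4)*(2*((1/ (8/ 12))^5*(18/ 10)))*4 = 2187/ 16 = 136.69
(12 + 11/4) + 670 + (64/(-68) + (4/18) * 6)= 139769/204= 685.14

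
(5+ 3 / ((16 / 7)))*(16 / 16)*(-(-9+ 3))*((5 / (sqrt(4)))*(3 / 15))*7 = 2121 / 16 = 132.56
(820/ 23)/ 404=205/ 2323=0.09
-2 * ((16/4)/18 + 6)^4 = -19668992/6561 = -2997.86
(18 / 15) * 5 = 6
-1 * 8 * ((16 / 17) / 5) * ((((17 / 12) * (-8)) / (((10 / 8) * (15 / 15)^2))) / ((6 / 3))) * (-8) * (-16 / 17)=65536 / 1275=51.40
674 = 674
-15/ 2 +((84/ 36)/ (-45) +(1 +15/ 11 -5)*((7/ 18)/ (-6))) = -43843/ 5940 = -7.38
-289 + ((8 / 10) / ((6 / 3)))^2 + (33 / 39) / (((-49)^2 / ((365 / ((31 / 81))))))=-6978930888 / 24190075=-288.50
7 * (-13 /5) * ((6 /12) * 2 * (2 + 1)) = -273 /5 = -54.60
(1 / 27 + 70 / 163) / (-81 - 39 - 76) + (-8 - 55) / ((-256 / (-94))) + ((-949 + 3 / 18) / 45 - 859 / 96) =-271779307 / 5111680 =-53.17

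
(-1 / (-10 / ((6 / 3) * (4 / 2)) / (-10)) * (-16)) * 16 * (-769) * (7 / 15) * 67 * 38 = -14034040832 / 15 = -935602722.13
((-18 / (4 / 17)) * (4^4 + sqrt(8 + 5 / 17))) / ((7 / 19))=-372096 / 7 - 171 * sqrt(2397) / 14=-53754.57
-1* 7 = -7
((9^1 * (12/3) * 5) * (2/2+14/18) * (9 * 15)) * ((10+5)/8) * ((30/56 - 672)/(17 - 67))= 1087772.14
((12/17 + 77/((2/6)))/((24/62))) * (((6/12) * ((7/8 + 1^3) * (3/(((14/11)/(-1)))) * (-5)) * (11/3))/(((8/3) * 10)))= 221627835/243712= 909.38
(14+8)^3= 10648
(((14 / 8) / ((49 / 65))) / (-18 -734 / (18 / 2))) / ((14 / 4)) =-585 / 87808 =-0.01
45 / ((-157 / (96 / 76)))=-1080 / 2983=-0.36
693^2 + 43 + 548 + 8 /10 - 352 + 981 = 2407349 /5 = 481469.80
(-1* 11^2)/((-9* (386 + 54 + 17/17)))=121/3969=0.03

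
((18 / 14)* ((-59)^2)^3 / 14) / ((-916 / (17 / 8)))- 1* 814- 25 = -6454224169889 / 718144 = -8987367.67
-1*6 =-6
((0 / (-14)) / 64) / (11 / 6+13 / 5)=0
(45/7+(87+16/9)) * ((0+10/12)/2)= 14995/378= 39.67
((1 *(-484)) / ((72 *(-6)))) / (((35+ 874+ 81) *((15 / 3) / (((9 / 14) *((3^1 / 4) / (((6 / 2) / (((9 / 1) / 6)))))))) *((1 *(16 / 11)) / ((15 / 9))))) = 0.00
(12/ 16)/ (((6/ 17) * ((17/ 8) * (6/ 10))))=1.67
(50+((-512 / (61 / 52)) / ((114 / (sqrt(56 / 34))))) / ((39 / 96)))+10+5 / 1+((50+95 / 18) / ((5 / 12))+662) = 2579 / 3 -65536 * sqrt(119) / 59109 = 847.57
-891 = -891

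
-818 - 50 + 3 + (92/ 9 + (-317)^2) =896708/ 9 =99634.22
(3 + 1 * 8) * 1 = 11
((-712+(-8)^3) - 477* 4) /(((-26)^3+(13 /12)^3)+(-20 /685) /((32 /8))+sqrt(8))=351059200671744* sqrt(2) /17310364535605186057+3084886366294521600 /17310364535605186057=0.18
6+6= 12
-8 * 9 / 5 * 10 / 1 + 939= 795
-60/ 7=-8.57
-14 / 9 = -1.56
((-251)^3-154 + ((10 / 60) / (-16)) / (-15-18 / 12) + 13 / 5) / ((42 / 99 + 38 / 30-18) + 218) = -125242147003 / 1597392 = -78404.14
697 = 697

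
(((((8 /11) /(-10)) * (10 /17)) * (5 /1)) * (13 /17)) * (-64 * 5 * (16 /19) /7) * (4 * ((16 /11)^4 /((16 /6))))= 261724569600 /6190317287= 42.28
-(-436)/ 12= 109/ 3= 36.33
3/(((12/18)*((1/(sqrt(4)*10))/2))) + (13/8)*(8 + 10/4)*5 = 4245/16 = 265.31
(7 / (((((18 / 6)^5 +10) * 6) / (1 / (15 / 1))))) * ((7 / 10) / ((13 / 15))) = 49 / 197340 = 0.00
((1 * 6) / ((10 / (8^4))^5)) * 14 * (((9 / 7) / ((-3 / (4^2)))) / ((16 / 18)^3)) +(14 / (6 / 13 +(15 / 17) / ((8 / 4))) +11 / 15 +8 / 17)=-9544041841122420365313 / 1009375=-9455397489656887.05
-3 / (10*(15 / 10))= -1 / 5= -0.20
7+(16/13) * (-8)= -37/13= -2.85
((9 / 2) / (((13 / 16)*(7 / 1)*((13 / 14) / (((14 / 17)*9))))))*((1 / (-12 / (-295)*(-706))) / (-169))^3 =539119875 / 9759775741887153424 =0.00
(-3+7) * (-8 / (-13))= 32 / 13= 2.46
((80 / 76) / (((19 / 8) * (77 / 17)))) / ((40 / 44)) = 272 / 2527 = 0.11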